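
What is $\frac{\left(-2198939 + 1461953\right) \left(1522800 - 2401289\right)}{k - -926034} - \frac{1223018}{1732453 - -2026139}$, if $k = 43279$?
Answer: $\frac{1216719710663612267}{1821626043648} \approx 6.6793 \cdot 10^{5}$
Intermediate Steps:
$\frac{\left(-2198939 + 1461953\right) \left(1522800 - 2401289\right)}{k - -926034} - \frac{1223018}{1732453 - -2026139} = \frac{\left(-2198939 + 1461953\right) \left(1522800 - 2401289\right)}{43279 - -926034} - \frac{1223018}{1732453 - -2026139} = \frac{\left(-736986\right) \left(-878489\right)}{43279 + 926034} - \frac{1223018}{1732453 + 2026139} = \frac{647434094154}{969313} - \frac{1223018}{3758592} = 647434094154 \cdot \frac{1}{969313} - \frac{611509}{1879296} = \frac{647434094154}{969313} - \frac{611509}{1879296} = \frac{1216719710663612267}{1821626043648}$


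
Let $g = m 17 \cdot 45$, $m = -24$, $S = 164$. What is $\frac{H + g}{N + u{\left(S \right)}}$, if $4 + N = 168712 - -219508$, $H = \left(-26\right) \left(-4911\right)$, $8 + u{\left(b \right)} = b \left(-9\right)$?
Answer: $\frac{54663}{193366} \approx 0.28269$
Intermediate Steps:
$g = -18360$ ($g = \left(-24\right) 17 \cdot 45 = \left(-408\right) 45 = -18360$)
$u{\left(b \right)} = -8 - 9 b$ ($u{\left(b \right)} = -8 + b \left(-9\right) = -8 - 9 b$)
$H = 127686$
$N = 388216$ ($N = -4 + \left(168712 - -219508\right) = -4 + \left(168712 + 219508\right) = -4 + 388220 = 388216$)
$\frac{H + g}{N + u{\left(S \right)}} = \frac{127686 - 18360}{388216 - 1484} = \frac{109326}{388216 - 1484} = \frac{109326}{386732} = 109326 \cdot \frac{1}{386732} = \frac{54663}{193366}$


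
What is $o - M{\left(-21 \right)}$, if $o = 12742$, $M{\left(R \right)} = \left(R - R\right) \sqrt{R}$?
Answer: $12742$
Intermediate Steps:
$M{\left(R \right)} = 0$ ($M{\left(R \right)} = 0 \sqrt{R} = 0$)
$o - M{\left(-21 \right)} = 12742 - 0 = 12742 + 0 = 12742$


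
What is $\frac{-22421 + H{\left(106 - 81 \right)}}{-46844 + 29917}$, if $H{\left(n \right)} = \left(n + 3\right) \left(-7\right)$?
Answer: $\frac{22617}{16927} \approx 1.3361$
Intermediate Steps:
$H{\left(n \right)} = -21 - 7 n$ ($H{\left(n \right)} = \left(3 + n\right) \left(-7\right) = -21 - 7 n$)
$\frac{-22421 + H{\left(106 - 81 \right)}}{-46844 + 29917} = \frac{-22421 - \left(21 + 7 \left(106 - 81\right)\right)}{-46844 + 29917} = \frac{-22421 - \left(21 + 7 \left(106 - 81\right)\right)}{-16927} = \left(-22421 - 196\right) \left(- \frac{1}{16927}\right) = \left(-22617\right) \left(- \frac{1}{16927}\right) = \frac{22617}{16927}$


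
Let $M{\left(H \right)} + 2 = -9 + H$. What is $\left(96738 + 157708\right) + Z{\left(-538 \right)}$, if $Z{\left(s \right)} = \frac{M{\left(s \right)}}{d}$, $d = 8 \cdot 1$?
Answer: $\frac{2035019}{8} \approx 2.5438 \cdot 10^{5}$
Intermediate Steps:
$d = 8$
$M{\left(H \right)} = -11 + H$ ($M{\left(H \right)} = -2 + \left(-9 + H\right) = -11 + H$)
$Z{\left(s \right)} = - \frac{11}{8} + \frac{s}{8}$ ($Z{\left(s \right)} = \frac{-11 + s}{8} = \left(-11 + s\right) \frac{1}{8} = - \frac{11}{8} + \frac{s}{8}$)
$\left(96738 + 157708\right) + Z{\left(-538 \right)} = \left(96738 + 157708\right) + \left(- \frac{11}{8} + \frac{1}{8} \left(-538\right)\right) = 254446 - \frac{549}{8} = \frac{2035019}{8}$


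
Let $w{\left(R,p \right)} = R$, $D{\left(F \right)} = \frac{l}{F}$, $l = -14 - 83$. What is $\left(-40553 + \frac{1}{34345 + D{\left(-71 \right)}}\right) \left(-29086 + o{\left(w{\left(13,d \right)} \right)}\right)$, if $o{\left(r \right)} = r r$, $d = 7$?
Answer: $\frac{953222121158895}{812864} \approx 1.1727 \cdot 10^{9}$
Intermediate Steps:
$l = -97$
$D{\left(F \right)} = - \frac{97}{F}$
$o{\left(r \right)} = r^{2}$
$\left(-40553 + \frac{1}{34345 + D{\left(-71 \right)}}\right) \left(-29086 + o{\left(w{\left(13,d \right)} \right)}\right) = \left(-40553 + \frac{1}{34345 - \frac{97}{-71}}\right) \left(-29086 + 13^{2}\right) = \left(-40553 + \frac{1}{34345 - - \frac{97}{71}}\right) \left(-29086 + 169\right) = \left(-40553 + \frac{1}{34345 + \frac{97}{71}}\right) \left(-28917\right) = \left(-40553 + \frac{1}{\frac{2438592}{71}}\right) \left(-28917\right) = \left(-40553 + \frac{71}{2438592}\right) \left(-28917\right) = \left(- \frac{98892221305}{2438592}\right) \left(-28917\right) = \frac{953222121158895}{812864}$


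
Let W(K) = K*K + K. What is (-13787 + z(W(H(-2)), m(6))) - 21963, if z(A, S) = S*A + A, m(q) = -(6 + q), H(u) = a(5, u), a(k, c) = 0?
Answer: -35750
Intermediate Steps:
H(u) = 0
W(K) = K + K² (W(K) = K² + K = K + K²)
m(q) = -6 - q
z(A, S) = A + A*S (z(A, S) = A*S + A = A + A*S)
(-13787 + z(W(H(-2)), m(6))) - 21963 = (-13787 + (0*(1 + 0))*(1 + (-6 - 1*6))) - 21963 = (-13787 + (0*1)*(1 + (-6 - 6))) - 21963 = (-13787 + 0*(1 - 12)) - 21963 = (-13787 + 0*(-11)) - 21963 = (-13787 + 0) - 21963 = -13787 - 21963 = -35750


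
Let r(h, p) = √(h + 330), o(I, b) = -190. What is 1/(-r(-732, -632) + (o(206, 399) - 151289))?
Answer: I/(√402 - 151479*I) ≈ -6.6016e-6 + 8.7379e-10*I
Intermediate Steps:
r(h, p) = √(330 + h)
1/(-r(-732, -632) + (o(206, 399) - 151289)) = 1/(-√(330 - 732) + (-190 - 151289)) = 1/(-√(-402) - 151479) = 1/(-I*√402 - 151479) = 1/(-151479 - I*√402)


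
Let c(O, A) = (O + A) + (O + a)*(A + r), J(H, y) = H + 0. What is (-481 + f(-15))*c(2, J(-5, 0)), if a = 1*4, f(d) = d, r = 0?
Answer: 16368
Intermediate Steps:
J(H, y) = H
a = 4
c(O, A) = A + O + A*(4 + O) (c(O, A) = (O + A) + (O + 4)*(A + 0) = (A + O) + (4 + O)*A = (A + O) + A*(4 + O) = A + O + A*(4 + O))
(-481 + f(-15))*c(2, J(-5, 0)) = (-481 - 15)*(2 + 5*(-5) - 5*2) = -496*(2 - 25 - 10) = -496*(-33) = 16368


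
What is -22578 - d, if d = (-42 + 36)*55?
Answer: -22248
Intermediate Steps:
d = -330 (d = -6*55 = -330)
-22578 - d = -22578 - 1*(-330) = -22578 + 330 = -22248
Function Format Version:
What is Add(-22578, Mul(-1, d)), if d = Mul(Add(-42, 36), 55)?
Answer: -22248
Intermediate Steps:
d = -330 (d = Mul(-6, 55) = -330)
Add(-22578, Mul(-1, d)) = Add(-22578, Mul(-1, -330)) = Add(-22578, 330) = -22248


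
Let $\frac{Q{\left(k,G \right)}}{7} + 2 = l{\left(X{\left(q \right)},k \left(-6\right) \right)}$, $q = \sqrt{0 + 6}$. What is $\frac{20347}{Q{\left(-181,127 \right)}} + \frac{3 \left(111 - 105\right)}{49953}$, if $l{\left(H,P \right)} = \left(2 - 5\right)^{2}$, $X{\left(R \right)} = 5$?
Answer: $\frac{338798191}{815899} \approx 415.25$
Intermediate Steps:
$q = \sqrt{6} \approx 2.4495$
$l{\left(H,P \right)} = 9$ ($l{\left(H,P \right)} = \left(-3\right)^{2} = 9$)
$Q{\left(k,G \right)} = 49$ ($Q{\left(k,G \right)} = -14 + 7 \cdot 9 = -14 + 63 = 49$)
$\frac{20347}{Q{\left(-181,127 \right)}} + \frac{3 \left(111 - 105\right)}{49953} = \frac{20347}{49} + \frac{3 \left(111 - 105\right)}{49953} = 20347 \cdot \frac{1}{49} + 3 \cdot 6 \cdot \frac{1}{49953} = \frac{20347}{49} + 18 \cdot \frac{1}{49953} = \frac{20347}{49} + \frac{6}{16651} = \frac{338798191}{815899}$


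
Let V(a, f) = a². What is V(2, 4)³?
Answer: 64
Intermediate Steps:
V(2, 4)³ = (2²)³ = 4³ = 64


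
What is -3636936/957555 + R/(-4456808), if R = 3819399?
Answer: -2207378896637/474182087160 ≈ -4.6551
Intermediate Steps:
-3636936/957555 + R/(-4456808) = -3636936/957555 + 3819399/(-4456808) = -3636936*1/957555 + 3819399*(-1/4456808) = -404104/106395 - 3819399/4456808 = -2207378896637/474182087160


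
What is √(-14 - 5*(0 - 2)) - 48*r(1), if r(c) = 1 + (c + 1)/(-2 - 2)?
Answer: -24 + 2*I ≈ -24.0 + 2.0*I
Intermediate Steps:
r(c) = ¾ - c/4 (r(c) = 1 + (1 + c)/(-4) = 1 + (1 + c)*(-¼) = 1 + (-¼ - c/4) = ¾ - c/4)
√(-14 - 5*(0 - 2)) - 48*r(1) = √(-14 - 5*(0 - 2)) - 48*(¾ - ¼*1) = √(-14 - 5*(-2)) - 48*(¾ - ¼) = √(-14 + 10) - 48*½ = √(-4) - 24 = 2*I - 24 = -24 + 2*I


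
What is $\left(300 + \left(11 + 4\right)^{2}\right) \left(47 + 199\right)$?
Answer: $129150$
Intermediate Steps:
$\left(300 + \left(11 + 4\right)^{2}\right) \left(47 + 199\right) = \left(300 + 15^{2}\right) 246 = \left(300 + 225\right) 246 = 525 \cdot 246 = 129150$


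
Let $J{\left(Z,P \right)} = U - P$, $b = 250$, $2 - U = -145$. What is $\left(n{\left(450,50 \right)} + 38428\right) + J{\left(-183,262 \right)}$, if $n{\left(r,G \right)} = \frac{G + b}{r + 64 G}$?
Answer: $\frac{2796855}{73} \approx 38313.0$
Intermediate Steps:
$U = 147$ ($U = 2 - -145 = 2 + 145 = 147$)
$J{\left(Z,P \right)} = 147 - P$
$n{\left(r,G \right)} = \frac{250 + G}{r + 64 G}$ ($n{\left(r,G \right)} = \frac{G + 250}{r + 64 G} = \frac{250 + G}{r + 64 G}$)
$\left(n{\left(450,50 \right)} + 38428\right) + J{\left(-183,262 \right)} = \left(\frac{250 + 50}{450 + 64 \cdot 50} + 38428\right) + \left(147 - 262\right) = \left(\frac{1}{450 + 3200} \cdot 300 + 38428\right) + \left(147 - 262\right) = \left(\frac{1}{3650} \cdot 300 + 38428\right) - 115 = \left(\frac{6}{73} + 38428\right) - 115 = \frac{2805250}{73} - 115 = \frac{2796855}{73}$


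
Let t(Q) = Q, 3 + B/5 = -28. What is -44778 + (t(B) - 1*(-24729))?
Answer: -20204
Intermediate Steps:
B = -155 (B = -15 + 5*(-28) = -15 - 140 = -155)
-44778 + (t(B) - 1*(-24729)) = -44778 + (-155 - 1*(-24729)) = -44778 + (-155 + 24729) = -44778 + 24574 = -20204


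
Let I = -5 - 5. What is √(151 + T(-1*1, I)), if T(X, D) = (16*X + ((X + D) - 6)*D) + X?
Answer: 4*√19 ≈ 17.436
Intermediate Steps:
I = -10
T(X, D) = 17*X + D*(-6 + D + X) (T(X, D) = (16*X + ((D + X) - 6)*D) + X = (16*X + (-6 + D + X)*D) + X = (16*X + D*(-6 + D + X)) + X = 17*X + D*(-6 + D + X))
√(151 + T(-1*1, I)) = √(151 + ((-10)² - 6*(-10) + 17*(-1*1) - (-10))) = √(151 + (100 + 60 + 17*(-1) - 10*(-1))) = √(151 + (100 + 60 - 17 + 10)) = √(151 + 153) = √304 = 4*√19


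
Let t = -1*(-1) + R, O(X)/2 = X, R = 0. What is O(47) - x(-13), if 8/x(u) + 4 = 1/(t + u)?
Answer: 4702/49 ≈ 95.959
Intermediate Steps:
O(X) = 2*X
t = 1 (t = -1*(-1) + 0 = 1 + 0 = 1)
x(u) = 8/(-4 + 1/(1 + u))
O(47) - x(-13) = 2*47 - 8*(-1 - 1*(-13))/(3 + 4*(-13)) = 94 - 8*(-1 + 13)/(3 - 52) = 94 - 8*12/(-49) = 94 - 8*(-1)*12/49 = 94 - 1*(-96/49) = 94 + 96/49 = 4702/49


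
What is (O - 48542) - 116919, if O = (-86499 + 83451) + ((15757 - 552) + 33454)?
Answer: -119850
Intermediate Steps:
O = 45611 (O = -3048 + (15205 + 33454) = -3048 + 48659 = 45611)
(O - 48542) - 116919 = (45611 - 48542) - 116919 = -2931 - 116919 = -119850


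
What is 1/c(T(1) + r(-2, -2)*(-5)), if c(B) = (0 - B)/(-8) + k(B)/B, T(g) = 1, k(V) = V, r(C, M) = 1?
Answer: 2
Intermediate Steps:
c(B) = 1 + B/8 (c(B) = (0 - B)/(-8) + B/B = -B*(-⅛) + 1 = B/8 + 1 = 1 + B/8)
1/c(T(1) + r(-2, -2)*(-5)) = 1/(1 + (1 + 1*(-5))/8) = 1/(1 + (1 - 5)/8) = 1/(1 + (⅛)*(-4)) = 1/(1 - ½) = 1/(½) = 2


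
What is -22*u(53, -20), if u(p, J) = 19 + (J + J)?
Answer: 462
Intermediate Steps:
u(p, J) = 19 + 2*J
-22*u(53, -20) = -22*(19 + 2*(-20)) = -22*(19 - 40) = -22*(-21) = 462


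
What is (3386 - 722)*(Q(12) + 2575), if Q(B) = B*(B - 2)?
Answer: 7179480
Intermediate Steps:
Q(B) = B*(-2 + B)
(3386 - 722)*(Q(12) + 2575) = (3386 - 722)*(12*(-2 + 12) + 2575) = 2664*(12*10 + 2575) = 2664*(120 + 2575) = 2664*2695 = 7179480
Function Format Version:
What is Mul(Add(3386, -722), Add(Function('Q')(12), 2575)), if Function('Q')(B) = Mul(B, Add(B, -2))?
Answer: 7179480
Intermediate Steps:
Function('Q')(B) = Mul(B, Add(-2, B))
Mul(Add(3386, -722), Add(Function('Q')(12), 2575)) = Mul(Add(3386, -722), Add(Mul(12, Add(-2, 12)), 2575)) = Mul(2664, Add(Mul(12, 10), 2575)) = Mul(2664, Add(120, 2575)) = Mul(2664, 2695) = 7179480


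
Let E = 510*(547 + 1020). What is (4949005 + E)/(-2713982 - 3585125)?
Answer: -185425/203197 ≈ -0.91254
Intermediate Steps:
E = 799170 (E = 510*1567 = 799170)
(4949005 + E)/(-2713982 - 3585125) = (4949005 + 799170)/(-2713982 - 3585125) = 5748175/(-6299107) = 5748175*(-1/6299107) = -185425/203197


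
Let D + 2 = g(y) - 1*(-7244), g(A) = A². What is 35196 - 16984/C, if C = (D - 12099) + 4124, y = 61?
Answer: 26287166/747 ≈ 35190.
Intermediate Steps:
D = 10963 (D = -2 + (61² - 1*(-7244)) = -2 + (3721 + 7244) = -2 + 10965 = 10963)
C = 2988 (C = (10963 - 12099) + 4124 = -1136 + 4124 = 2988)
35196 - 16984/C = 35196 - 16984/2988 = 35196 - 1*4246/747 = 35196 - 4246/747 = 26287166/747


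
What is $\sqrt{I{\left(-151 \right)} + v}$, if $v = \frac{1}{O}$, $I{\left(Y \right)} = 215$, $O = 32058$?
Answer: $\frac{\sqrt{24550981702}}{10686} \approx 14.663$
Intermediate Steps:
$v = \frac{1}{32058} \approx 3.1193 \cdot 10^{-5}$
$\sqrt{I{\left(-151 \right)} + v} = \sqrt{215 + \frac{1}{32058}} = \sqrt{\frac{6892471}{32058}} = \frac{\sqrt{24550981702}}{10686}$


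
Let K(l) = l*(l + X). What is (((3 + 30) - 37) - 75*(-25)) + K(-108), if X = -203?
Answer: 35459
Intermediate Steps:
K(l) = l*(-203 + l) (K(l) = l*(l - 203) = l*(-203 + l))
(((3 + 30) - 37) - 75*(-25)) + K(-108) = (((3 + 30) - 37) - 75*(-25)) - 108*(-203 - 108) = ((33 - 37) + 1875) - 108*(-311) = (-4 + 1875) + 33588 = 1871 + 33588 = 35459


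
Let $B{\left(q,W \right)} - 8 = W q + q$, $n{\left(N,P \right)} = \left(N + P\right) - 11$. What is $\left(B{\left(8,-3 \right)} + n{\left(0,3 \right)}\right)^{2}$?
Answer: $256$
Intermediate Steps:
$n{\left(N,P \right)} = -11 + N + P$
$B{\left(q,W \right)} = 8 + q + W q$ ($B{\left(q,W \right)} = 8 + \left(W q + q\right) = 8 + \left(q + W q\right) = 8 + q + W q$)
$\left(B{\left(8,-3 \right)} + n{\left(0,3 \right)}\right)^{2} = \left(\left(8 + 8 - 24\right) + \left(-11 + 0 + 3\right)\right)^{2} = \left(\left(8 + 8 - 24\right) - 8\right)^{2} = \left(-8 - 8\right)^{2} = \left(-16\right)^{2} = 256$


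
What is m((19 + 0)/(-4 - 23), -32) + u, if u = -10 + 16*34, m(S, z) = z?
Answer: 502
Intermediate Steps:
u = 534 (u = -10 + 544 = 534)
m((19 + 0)/(-4 - 23), -32) + u = -32 + 534 = 502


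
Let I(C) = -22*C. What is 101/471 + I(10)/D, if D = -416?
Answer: 36409/48984 ≈ 0.74328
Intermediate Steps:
101/471 + I(10)/D = 101/471 - 22*10/(-416) = 101*(1/471) - 220*(-1/416) = 101/471 + 55/104 = 36409/48984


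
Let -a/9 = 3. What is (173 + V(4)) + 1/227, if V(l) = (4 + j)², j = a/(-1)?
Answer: 257419/227 ≈ 1134.0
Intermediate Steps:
a = -27 (a = -9*3 = -27)
j = 27 (j = -27/(-1) = -27*(-1) = 27)
V(l) = 961 (V(l) = (4 + 27)² = 31² = 961)
(173 + V(4)) + 1/227 = (173 + 961) + 1/227 = 1134 + 1/227 = 257419/227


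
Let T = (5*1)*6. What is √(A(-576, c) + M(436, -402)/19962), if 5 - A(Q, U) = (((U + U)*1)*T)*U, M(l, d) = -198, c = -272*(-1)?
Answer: I*√5459484817034/1109 ≈ 2106.9*I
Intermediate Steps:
c = 272
T = 30 (T = 5*6 = 30)
A(Q, U) = 5 - 60*U² (A(Q, U) = 5 - ((U + U)*1)*30*U = 5 - ((2*U)*1)*30*U = 5 - (2*U)*30*U = 5 - 60*U*U = 5 - 60*U²)
√(A(-576, c) + M(436, -402)/19962) = √((5 - 60*272²) - 198/19962) = √((5 - 60*73984) - 198*1/19962) = √((5 - 4439040) - 11/1109) = √(-4439035 - 11/1109) = √(-4922889826/1109) = I*√5459484817034/1109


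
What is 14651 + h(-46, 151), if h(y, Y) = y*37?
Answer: 12949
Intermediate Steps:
h(y, Y) = 37*y
14651 + h(-46, 151) = 14651 + 37*(-46) = 14651 - 1702 = 12949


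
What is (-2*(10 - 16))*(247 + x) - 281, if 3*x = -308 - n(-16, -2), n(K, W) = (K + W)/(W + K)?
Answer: 1447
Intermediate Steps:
n(K, W) = 1 (n(K, W) = (K + W)/(K + W) = 1)
x = -103 (x = (-308 - 1*1)/3 = (-308 - 1)/3 = (⅓)*(-309) = -103)
(-2*(10 - 16))*(247 + x) - 281 = (-2*(10 - 16))*(247 - 103) - 281 = -2*(-6)*144 - 281 = 12*144 - 281 = 1728 - 281 = 1447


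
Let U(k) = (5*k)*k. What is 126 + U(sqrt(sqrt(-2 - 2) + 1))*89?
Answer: 571 + 890*I ≈ 571.0 + 890.0*I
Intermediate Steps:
U(k) = 5*k**2
126 + U(sqrt(sqrt(-2 - 2) + 1))*89 = 126 + (5*(sqrt(sqrt(-2 - 2) + 1))**2)*89 = 126 + (5*(sqrt(sqrt(-4) + 1))**2)*89 = 126 + (5*(sqrt(2*I + 1))**2)*89 = 126 + (5*(sqrt(1 + 2*I))**2)*89 = 126 + (5*(1 + 2*I))*89 = 126 + (5 + 10*I)*89 = 126 + (445 + 890*I) = 571 + 890*I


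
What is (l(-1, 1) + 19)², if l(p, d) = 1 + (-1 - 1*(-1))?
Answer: 400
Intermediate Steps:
l(p, d) = 1 (l(p, d) = 1 + (-1 + 1) = 1 + 0 = 1)
(l(-1, 1) + 19)² = (1 + 19)² = 20² = 400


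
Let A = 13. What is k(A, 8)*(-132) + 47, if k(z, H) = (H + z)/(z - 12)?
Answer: -2725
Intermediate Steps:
k(z, H) = (H + z)/(-12 + z)
k(A, 8)*(-132) + 47 = ((8 + 13)/(-12 + 13))*(-132) + 47 = (21/1)*(-132) + 47 = (1*21)*(-132) + 47 = 21*(-132) + 47 = -2772 + 47 = -2725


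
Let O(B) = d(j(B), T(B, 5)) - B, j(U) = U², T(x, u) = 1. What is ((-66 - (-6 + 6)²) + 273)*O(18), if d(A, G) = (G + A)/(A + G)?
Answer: -3519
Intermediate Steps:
d(A, G) = 1 (d(A, G) = (A + G)/(A + G) = 1)
O(B) = 1 - B
((-66 - (-6 + 6)²) + 273)*O(18) = ((-66 - (-6 + 6)²) + 273)*(1 - 1*18) = ((-66 - 1*0²) + 273)*(1 - 18) = ((-66 - 1*0) + 273)*(-17) = ((-66 + 0) + 273)*(-17) = (-66 + 273)*(-17) = 207*(-17) = -3519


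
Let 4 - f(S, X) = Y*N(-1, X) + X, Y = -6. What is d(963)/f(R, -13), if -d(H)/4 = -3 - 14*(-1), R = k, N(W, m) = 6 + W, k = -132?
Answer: -44/47 ≈ -0.93617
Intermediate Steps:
R = -132
d(H) = -44 (d(H) = -4*(-3 - 14*(-1)) = -4*(-3 + 14) = -4*11 = -44)
f(S, X) = 34 - X (f(S, X) = 4 - (-6*(6 - 1) + X) = 4 - (-6*5 + X) = 4 - (-30 + X) = 4 + (30 - X) = 34 - X)
d(963)/f(R, -13) = -44/(34 - 1*(-13)) = -44/(34 + 13) = -44/47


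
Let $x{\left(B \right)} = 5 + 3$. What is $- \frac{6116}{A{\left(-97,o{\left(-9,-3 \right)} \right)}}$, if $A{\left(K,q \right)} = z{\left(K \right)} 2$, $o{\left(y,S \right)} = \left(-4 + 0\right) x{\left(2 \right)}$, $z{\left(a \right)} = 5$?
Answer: $- \frac{3058}{5} \approx -611.6$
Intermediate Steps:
$x{\left(B \right)} = 8$
$o{\left(y,S \right)} = -32$ ($o{\left(y,S \right)} = \left(-4 + 0\right) 8 = \left(-4\right) 8 = -32$)
$A{\left(K,q \right)} = 10$ ($A{\left(K,q \right)} = 5 \cdot 2 = 10$)
$- \frac{6116}{A{\left(-97,o{\left(-9,-3 \right)} \right)}} = - \frac{6116}{10} = \left(-6116\right) \frac{1}{10} = - \frac{3058}{5}$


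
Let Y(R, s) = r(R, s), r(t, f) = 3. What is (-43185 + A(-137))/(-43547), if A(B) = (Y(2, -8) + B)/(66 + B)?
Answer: 3066001/3091837 ≈ 0.99164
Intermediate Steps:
Y(R, s) = 3
A(B) = (3 + B)/(66 + B)
(-43185 + A(-137))/(-43547) = (-43185 + (3 - 137)/(66 - 137))/(-43547) = (-43185 - 134/(-71))*(-1/43547) = (-43185 - 1/71*(-134))*(-1/43547) = (-43185 + 134/71)*(-1/43547) = -3066001/71*(-1/43547) = 3066001/3091837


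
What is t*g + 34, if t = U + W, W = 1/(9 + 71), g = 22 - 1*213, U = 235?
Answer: -3588271/80 ≈ -44853.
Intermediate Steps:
g = -191 (g = 22 - 213 = -191)
W = 1/80 ≈ 0.012500
t = 18801/80 (t = 235 + 1/80 = 18801/80 ≈ 235.01)
t*g + 34 = (18801/80)*(-191) + 34 = -3590991/80 + 34 = -3588271/80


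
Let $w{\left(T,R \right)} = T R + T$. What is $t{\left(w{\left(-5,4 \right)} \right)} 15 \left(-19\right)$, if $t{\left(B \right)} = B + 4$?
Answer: $5985$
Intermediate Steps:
$w{\left(T,R \right)} = T + R T$ ($w{\left(T,R \right)} = R T + T = T + R T$)
$t{\left(B \right)} = 4 + B$
$t{\left(w{\left(-5,4 \right)} \right)} 15 \left(-19\right) = \left(4 - 5 \left(1 + 4\right)\right) 15 \left(-19\right) = \left(4 - 25\right) 15 \left(-19\right) = \left(-21\right) 15 \left(-19\right) = \left(-315\right) \left(-19\right) = 5985$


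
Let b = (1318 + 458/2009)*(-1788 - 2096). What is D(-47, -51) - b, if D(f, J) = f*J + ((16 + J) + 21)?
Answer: 10290862327/2009 ≈ 5.1224e+6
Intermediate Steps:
b = -10286074880/2009 (b = (1318 + 458*(1/2009))*(-3884) = (1318 + 458/2009)*(-3884) = (2648320/2009)*(-3884) = -10286074880/2009 ≈ -5.1200e+6)
D(f, J) = 37 + J + J*f (D(f, J) = J*f + (37 + J) = 37 + J + J*f)
D(-47, -51) - b = (37 - 51 - 51*(-47)) - 1*(-10286074880/2009) = (37 - 51 + 2397) + 10286074880/2009 = 2383 + 10286074880/2009 = 10290862327/2009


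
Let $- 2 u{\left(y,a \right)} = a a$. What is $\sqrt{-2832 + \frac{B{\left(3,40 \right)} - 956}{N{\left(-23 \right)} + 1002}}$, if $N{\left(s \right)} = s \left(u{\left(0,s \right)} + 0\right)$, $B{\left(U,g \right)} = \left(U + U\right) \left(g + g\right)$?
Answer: $\frac{2 i \sqrt{142181979326}}{14171} \approx 53.217 i$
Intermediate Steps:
$B{\left(U,g \right)} = 4 U g$ ($B{\left(U,g \right)} = 2 U 2 g = 4 U g$)
$u{\left(y,a \right)} = - \frac{a^{2}}{2}$ ($u{\left(y,a \right)} = - \frac{a a}{2} = - \frac{a^{2}}{2}$)
$N{\left(s \right)} = - \frac{s^{3}}{2}$ ($N{\left(s \right)} = s \left(- \frac{s^{2}}{2} + 0\right) = s \left(- \frac{s^{2}}{2}\right) = - \frac{s^{3}}{2}$)
$\sqrt{-2832 + \frac{B{\left(3,40 \right)} - 956}{N{\left(-23 \right)} + 1002}} = \sqrt{-2832 + \frac{4 \cdot 3 \cdot 40 - 956}{- \frac{\left(-23\right)^{3}}{2} + 1002}} = \sqrt{-2832 + \frac{480 - 956}{\left(- \frac{1}{2}\right) \left(-12167\right) + 1002}} = \sqrt{-2832 - \frac{476}{\frac{12167}{2} + 1002}} = \sqrt{-2832 - \frac{476}{\frac{14171}{2}}} = \sqrt{-2832 - \frac{952}{14171}} = \sqrt{- \frac{40133224}{14171}} = \frac{2 i \sqrt{142181979326}}{14171}$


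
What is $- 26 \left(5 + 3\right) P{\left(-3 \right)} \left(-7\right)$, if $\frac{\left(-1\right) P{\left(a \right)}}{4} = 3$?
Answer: $-17472$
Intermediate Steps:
$P{\left(a \right)} = -12$ ($P{\left(a \right)} = \left(-4\right) 3 = -12$)
$- 26 \left(5 + 3\right) P{\left(-3 \right)} \left(-7\right) = - 26 \left(5 + 3\right) \left(-12\right) \left(-7\right) = - 26 \cdot 8 \left(-12\right) \left(-7\right) = \left(-26\right) \left(-96\right) \left(-7\right) = 2496 \left(-7\right) = -17472$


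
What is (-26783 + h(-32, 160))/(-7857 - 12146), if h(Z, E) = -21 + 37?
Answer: 26767/20003 ≈ 1.3382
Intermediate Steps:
h(Z, E) = 16
(-26783 + h(-32, 160))/(-7857 - 12146) = (-26783 + 16)/(-7857 - 12146) = -26767/(-20003) = -26767*(-1/20003) = 26767/20003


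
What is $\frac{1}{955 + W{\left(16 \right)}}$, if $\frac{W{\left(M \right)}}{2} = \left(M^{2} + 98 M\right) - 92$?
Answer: $\frac{1}{4419} \approx 0.0002263$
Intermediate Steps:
$W{\left(M \right)} = -184 + 2 M^{2} + 196 M$ ($W{\left(M \right)} = 2 \left(\left(M^{2} + 98 M\right) - 92\right) = 2 \left(-92 + M^{2} + 98 M\right) = -184 + 2 M^{2} + 196 M$)
$\frac{1}{955 + W{\left(16 \right)}} = \frac{1}{955 + \left(-184 + 2 \cdot 16^{2} + 196 \cdot 16\right)} = \frac{1}{955 + \left(-184 + 2 \cdot 256 + 3136\right)} = \frac{1}{955 + \left(-184 + 512 + 3136\right)} = \frac{1}{955 + 3464} = \frac{1}{4419}$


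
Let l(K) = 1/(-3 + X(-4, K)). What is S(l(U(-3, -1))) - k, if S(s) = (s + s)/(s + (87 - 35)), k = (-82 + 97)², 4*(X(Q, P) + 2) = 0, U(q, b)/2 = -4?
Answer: -58277/259 ≈ -225.01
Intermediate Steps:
U(q, b) = -8 (U(q, b) = 2*(-4) = -8)
X(Q, P) = -2 (X(Q, P) = -2 + (¼)*0 = -2 + 0 = -2)
l(K) = -⅕ (l(K) = 1/(-3 - 2) = 1/(-5) = -⅕)
k = 225 (k = 15² = 225)
S(s) = 2*s/(52 + s) (S(s) = (2*s)/(s + 52) = (2*s)/(52 + s) = 2*s/(52 + s))
S(l(U(-3, -1))) - k = 2*(-⅕)/(52 - ⅕) - 1*225 = 2*(-⅕)/(259/5) - 225 = 2*(-⅕)*(5/259) - 225 = -2/259 - 225 = -58277/259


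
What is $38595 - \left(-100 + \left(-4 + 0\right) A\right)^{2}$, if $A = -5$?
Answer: $32195$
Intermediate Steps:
$38595 - \left(-100 + \left(-4 + 0\right) A\right)^{2} = 38595 - \left(-100 + \left(-4 + 0\right) \left(-5\right)\right)^{2} = 38595 - \left(-100 - -20\right)^{2} = 38595 - \left(-100 + 20\right)^{2} = 38595 - \left(-80\right)^{2} = 38595 - 6400 = 32195$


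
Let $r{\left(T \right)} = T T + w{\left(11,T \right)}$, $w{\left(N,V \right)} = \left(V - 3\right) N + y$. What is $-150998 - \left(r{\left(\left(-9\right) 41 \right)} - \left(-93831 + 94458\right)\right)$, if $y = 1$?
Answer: $-282441$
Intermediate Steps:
$w{\left(N,V \right)} = 1 + N \left(-3 + V\right)$ ($w{\left(N,V \right)} = \left(V - 3\right) N + 1 = \left(-3 + V\right) N + 1 = N \left(-3 + V\right) + 1 = 1 + N \left(-3 + V\right)$)
$r{\left(T \right)} = -32 + T^{2} + 11 T$ ($r{\left(T \right)} = T T + \left(1 - 33 + 11 T\right) = T^{2} + \left(1 - 33 + 11 T\right) = T^{2} + \left(-32 + 11 T\right) = -32 + T^{2} + 11 T$)
$-150998 - \left(r{\left(\left(-9\right) 41 \right)} - \left(-93831 + 94458\right)\right) = -150998 - \left(\left(-32 + \left(\left(-9\right) 41\right)^{2} + 11 \left(\left(-9\right) 41\right)\right) - \left(-93831 + 94458\right)\right) = -150998 - \left(\left(-32 + \left(-369\right)^{2} + 11 \left(-369\right)\right) - 627\right) = -150998 - \left(\left(-32 + 136161 - 4059\right) - 627\right) = -150998 - \left(132070 - 627\right) = -150998 - 131443 = -282441$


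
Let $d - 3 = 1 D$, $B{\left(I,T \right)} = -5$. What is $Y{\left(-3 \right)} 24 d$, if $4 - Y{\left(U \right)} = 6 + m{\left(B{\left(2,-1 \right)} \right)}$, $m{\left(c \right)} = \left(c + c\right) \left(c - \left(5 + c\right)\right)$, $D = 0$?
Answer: $-3744$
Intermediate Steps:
$m{\left(c \right)} = - 10 c$ ($m{\left(c \right)} = 2 c \left(-5\right) = - 10 c$)
$d = 3$ ($d = 3 + 1 \cdot 0 = 3 + 0 = 3$)
$Y{\left(U \right)} = -52$ ($Y{\left(U \right)} = 4 - \left(6 - -50\right) = 4 - \left(6 + 50\right) = 4 - 56 = -52$)
$Y{\left(-3 \right)} 24 d = \left(-52\right) 24 \cdot 3 = \left(-1248\right) 3 = -3744$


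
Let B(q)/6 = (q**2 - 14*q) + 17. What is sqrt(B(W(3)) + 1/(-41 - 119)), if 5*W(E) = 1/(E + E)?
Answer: sqrt(1428486)/120 ≈ 9.9599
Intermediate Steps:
W(E) = 1/(10*E) (W(E) = 1/(5*(E + E)) = 1/(5*((2*E))) = (1/(2*E))/5 = 1/(10*E))
B(q) = 102 - 84*q + 6*q**2 (B(q) = 6*((q**2 - 14*q) + 17) = 6*(17 + q**2 - 14*q) = 102 - 84*q + 6*q**2)
sqrt(B(W(3)) + 1/(-41 - 119)) = sqrt((102 - 42/(5*3) + 6*((1/10)/3)**2) + 1/(-41 - 119)) = sqrt((102 - 42/(5*3) + 6*((1/10)*(1/3))**2) + 1/(-160)) = sqrt((102 - 84*1/30 + 6*(1/30)**2) - 1/160) = sqrt((102 - 14/5 + 6*(1/900)) - 1/160) = sqrt((102 - 14/5 + 1/150) - 1/160) = sqrt(14881/150 - 1/160) = sqrt(238081/2400) = sqrt(1428486)/120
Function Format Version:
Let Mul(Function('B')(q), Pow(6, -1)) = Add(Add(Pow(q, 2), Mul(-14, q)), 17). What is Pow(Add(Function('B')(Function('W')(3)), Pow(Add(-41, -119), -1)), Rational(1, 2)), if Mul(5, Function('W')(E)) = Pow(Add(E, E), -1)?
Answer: Mul(Rational(1, 120), Pow(1428486, Rational(1, 2))) ≈ 9.9599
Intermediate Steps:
Function('W')(E) = Mul(Rational(1, 10), Pow(E, -1)) (Function('W')(E) = Mul(Rational(1, 5), Pow(Add(E, E), -1)) = Mul(Rational(1, 5), Pow(Mul(2, E), -1)) = Mul(Rational(1, 5), Mul(Rational(1, 2), Pow(E, -1))) = Mul(Rational(1, 10), Pow(E, -1)))
Function('B')(q) = Add(102, Mul(-84, q), Mul(6, Pow(q, 2))) (Function('B')(q) = Mul(6, Add(Add(Pow(q, 2), Mul(-14, q)), 17)) = Mul(6, Add(17, Pow(q, 2), Mul(-14, q))) = Add(102, Mul(-84, q), Mul(6, Pow(q, 2))))
Pow(Add(Function('B')(Function('W')(3)), Pow(Add(-41, -119), -1)), Rational(1, 2)) = Pow(Add(Add(102, Mul(-84, Mul(Rational(1, 10), Pow(3, -1))), Mul(6, Pow(Mul(Rational(1, 10), Pow(3, -1)), 2))), Pow(Add(-41, -119), -1)), Rational(1, 2)) = Pow(Add(Add(102, Mul(-84, Mul(Rational(1, 10), Rational(1, 3))), Mul(6, Pow(Mul(Rational(1, 10), Rational(1, 3)), 2))), Pow(-160, -1)), Rational(1, 2)) = Pow(Add(Add(102, Mul(-84, Rational(1, 30)), Mul(6, Pow(Rational(1, 30), 2))), Rational(-1, 160)), Rational(1, 2)) = Pow(Add(Add(102, Rational(-14, 5), Mul(6, Rational(1, 900))), Rational(-1, 160)), Rational(1, 2)) = Pow(Add(Add(102, Rational(-14, 5), Rational(1, 150)), Rational(-1, 160)), Rational(1, 2)) = Pow(Add(Rational(14881, 150), Rational(-1, 160)), Rational(1, 2)) = Pow(Rational(238081, 2400), Rational(1, 2)) = Mul(Rational(1, 120), Pow(1428486, Rational(1, 2)))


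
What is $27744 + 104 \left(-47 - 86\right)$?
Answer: $13912$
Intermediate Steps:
$27744 + 104 \left(-47 - 86\right) = 27744 + 104 \left(-133\right) = 27744 - 13832 = 13912$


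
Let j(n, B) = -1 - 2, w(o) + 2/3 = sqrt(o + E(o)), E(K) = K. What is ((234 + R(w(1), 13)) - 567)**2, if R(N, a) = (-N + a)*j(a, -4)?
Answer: 139894 - 2244*sqrt(2) ≈ 1.3672e+5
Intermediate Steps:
w(o) = -2/3 + sqrt(2)*sqrt(o) (w(o) = -2/3 + sqrt(o + o) = -2/3 + sqrt(2*o) = -2/3 + sqrt(2)*sqrt(o))
j(n, B) = -3
R(N, a) = -3*a + 3*N (R(N, a) = (-N + a)*(-3) = (a - N)*(-3) = -3*a + 3*N)
((234 + R(w(1), 13)) - 567)**2 = ((234 + (-3*13 + 3*(-2/3 + sqrt(2)*sqrt(1)))) - 567)**2 = ((234 + (-39 + 3*(-2/3 + sqrt(2)*1))) - 567)**2 = ((234 + (-39 + 3*(-2/3 + sqrt(2)))) - 567)**2 = ((234 + (-39 + (-2 + 3*sqrt(2)))) - 567)**2 = ((234 + (-41 + 3*sqrt(2))) - 567)**2 = ((193 + 3*sqrt(2)) - 567)**2 = (-374 + 3*sqrt(2))**2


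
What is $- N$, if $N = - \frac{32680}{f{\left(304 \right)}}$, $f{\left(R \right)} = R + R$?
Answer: $\frac{215}{4} \approx 53.75$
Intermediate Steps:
$f{\left(R \right)} = 2 R$
$N = - \frac{215}{4}$ ($N = - \frac{32680}{2 \cdot 304} = - \frac{32680}{608} = \left(-32680\right) \frac{1}{608} = - \frac{215}{4} \approx -53.75$)
$- N = \left(-1\right) \left(- \frac{215}{4}\right) = \frac{215}{4}$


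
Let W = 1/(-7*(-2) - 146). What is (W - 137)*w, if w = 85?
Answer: -1537225/132 ≈ -11646.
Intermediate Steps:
W = -1/132 (W = 1/(14 - 146) = 1/(-132) = -1/132 ≈ -0.0075758)
(W - 137)*w = (-1/132 - 137)*85 = -18085/132*85 = -1537225/132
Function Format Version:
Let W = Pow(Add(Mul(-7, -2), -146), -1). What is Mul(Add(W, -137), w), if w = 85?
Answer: Rational(-1537225, 132) ≈ -11646.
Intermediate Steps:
W = Rational(-1, 132) (W = Pow(Add(14, -146), -1) = Pow(-132, -1) = Rational(-1, 132) ≈ -0.0075758)
Mul(Add(W, -137), w) = Mul(Add(Rational(-1, 132), -137), 85) = Mul(Rational(-18085, 132), 85) = Rational(-1537225, 132)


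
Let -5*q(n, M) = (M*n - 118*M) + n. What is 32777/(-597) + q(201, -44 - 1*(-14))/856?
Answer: -138919027/2555160 ≈ -54.368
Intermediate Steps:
q(n, M) = -n/5 + 118*M/5 - M*n/5 (q(n, M) = -((M*n - 118*M) + n)/5 = -((-118*M + M*n) + n)/5 = -(n - 118*M + M*n)/5 = -n/5 + 118*M/5 - M*n/5)
32777/(-597) + q(201, -44 - 1*(-14))/856 = 32777/(-597) + (-⅕*201 + 118*(-44 - 1*(-14))/5 - ⅕*(-44 - 1*(-14))*201)/856 = 32777*(-1/597) + (-201/5 + 118*(-44 + 14)/5 - ⅕*(-44 + 14)*201)*(1/856) = -32777/597 + (-201/5 + (118/5)*(-30) - ⅕*(-30)*201)*(1/856) = -32777/597 + (-201/5 - 708 + 1206)*(1/856) = -32777/597 + (2289/5)*(1/856) = -32777/597 + 2289/4280 = -138919027/2555160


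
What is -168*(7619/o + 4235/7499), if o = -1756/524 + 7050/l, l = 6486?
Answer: 4819318147924/8526363 ≈ 5.6523e+5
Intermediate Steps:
o = -6822/3013 (o = -1756/524 + 7050/6486 = -1756*1/524 + 7050*(1/6486) = -439/131 + 25/23 = -6822/3013 ≈ -2.2642)
-168*(7619/o + 4235/7499) = -168*(7619/(-6822/3013) + 4235/7499) = -168*(7619*(-3013/6822) + 4235*(1/7499)) = -168*(-22956047/6822 + 4235/7499) = -168*(-172118505283/51158178) = 4819318147924/8526363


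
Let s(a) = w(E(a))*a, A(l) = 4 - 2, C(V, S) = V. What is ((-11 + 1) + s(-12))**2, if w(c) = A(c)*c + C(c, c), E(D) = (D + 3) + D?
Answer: 556516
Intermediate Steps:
E(D) = 3 + 2*D (E(D) = (3 + D) + D = 3 + 2*D)
A(l) = 2
w(c) = 3*c (w(c) = 2*c + c = 3*c)
s(a) = a*(9 + 6*a) (s(a) = (3*(3 + 2*a))*a = (9 + 6*a)*a = a*(9 + 6*a))
((-11 + 1) + s(-12))**2 = ((-11 + 1) + 3*(-12)*(3 + 2*(-12)))**2 = (-10 + 3*(-12)*(3 - 24))**2 = (-10 + 3*(-12)*(-21))**2 = (-10 + 756)**2 = 746**2 = 556516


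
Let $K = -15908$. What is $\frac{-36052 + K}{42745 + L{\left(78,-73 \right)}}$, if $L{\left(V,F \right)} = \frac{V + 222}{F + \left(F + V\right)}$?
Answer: $- \frac{88332}{72659} \approx -1.2157$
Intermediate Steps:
$L{\left(V,F \right)} = \frac{222 + V}{V + 2 F}$
$\frac{-36052 + K}{42745 + L{\left(78,-73 \right)}} = \frac{-36052 - 15908}{42745 + \frac{222 + 78}{78 + 2 \left(-73\right)}} = - \frac{51960}{42745 + \frac{1}{78 - 146} \cdot 300} = - \frac{51960}{42745 + \frac{1}{-68} \cdot 300} = - \frac{51960}{42745 - \frac{75}{17}} = - \frac{51960}{\frac{726590}{17}} = \left(-51960\right) \frac{17}{726590} = - \frac{88332}{72659}$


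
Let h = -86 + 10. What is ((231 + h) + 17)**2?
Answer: 29584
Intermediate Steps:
h = -76
((231 + h) + 17)**2 = ((231 - 76) + 17)**2 = (155 + 17)**2 = 172**2 = 29584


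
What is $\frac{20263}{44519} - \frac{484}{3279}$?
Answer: $\frac{44895181}{145977801} \approx 0.30755$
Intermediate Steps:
$\frac{20263}{44519} - \frac{484}{3279} = \frac{44895181}{145977801}$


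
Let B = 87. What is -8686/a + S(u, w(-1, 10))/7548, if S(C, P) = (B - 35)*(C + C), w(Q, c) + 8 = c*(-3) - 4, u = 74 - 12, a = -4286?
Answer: 11649757/4043841 ≈ 2.8809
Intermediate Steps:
u = 62
w(Q, c) = -12 - 3*c (w(Q, c) = -8 + (c*(-3) - 4) = -8 + (-3*c - 4) = -8 + (-4 - 3*c) = -12 - 3*c)
S(C, P) = 104*C (S(C, P) = (87 - 35)*(C + C) = 52*(2*C) = 104*C)
-8686/a + S(u, w(-1, 10))/7548 = -8686/(-4286) + (104*62)/7548 = -8686*(-1/4286) + 6448*(1/7548) = 4343/2143 + 1612/1887 = 11649757/4043841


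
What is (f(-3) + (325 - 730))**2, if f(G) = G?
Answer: 166464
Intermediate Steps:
(f(-3) + (325 - 730))**2 = (-3 + (325 - 730))**2 = (-3 - 405)**2 = (-408)**2 = 166464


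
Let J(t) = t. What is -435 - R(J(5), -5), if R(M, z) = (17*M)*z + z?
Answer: -5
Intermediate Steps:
R(M, z) = z + 17*M*z (R(M, z) = 17*M*z + z = z + 17*M*z)
-435 - R(J(5), -5) = -435 - (-5)*(1 + 17*5) = -435 - (-5)*(1 + 85) = -435 - (-5)*86 = -435 - 1*(-430) = -435 + 430 = -5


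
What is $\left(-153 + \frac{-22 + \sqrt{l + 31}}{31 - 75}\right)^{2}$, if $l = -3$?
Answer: $\frac{\left(3355 + \sqrt{7}\right)^{2}}{484} \approx 23293.0$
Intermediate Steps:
$\left(-153 + \frac{-22 + \sqrt{l + 31}}{31 - 75}\right)^{2} = \left(-153 + \frac{-22 + \sqrt{-3 + 31}}{31 - 75}\right)^{2} = \left(-153 + \frac{-22 + \sqrt{28}}{31 - 75}\right)^{2} = \left(-153 + \frac{-22 + 2 \sqrt{7}}{-44}\right)^{2} = \left(-153 + \left(-22 + 2 \sqrt{7}\right) \left(- \frac{1}{44}\right)\right)^{2} = \left(-153 + \left(\frac{1}{2} - \frac{\sqrt{7}}{22}\right)\right)^{2} = \left(- \frac{305}{2} - \frac{\sqrt{7}}{22}\right)^{2}$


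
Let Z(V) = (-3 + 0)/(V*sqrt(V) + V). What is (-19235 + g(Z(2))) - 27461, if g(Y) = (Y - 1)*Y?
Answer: -186763/4 - 3*sqrt(2) ≈ -46695.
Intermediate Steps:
Z(V) = -3/(V + V**(3/2)) (Z(V) = -3/(V**(3/2) + V) = -3/(V + V**(3/2)))
g(Y) = Y*(-1 + Y) (g(Y) = (-1 + Y)*Y = Y*(-1 + Y))
(-19235 + g(Z(2))) - 27461 = (-19235 + (-3/(2 + 2**(3/2)))*(-1 - 3/(2 + 2**(3/2)))) - 27461 = (-19235 + (-3/(2 + 2*sqrt(2)))*(-1 - 3/(2 + 2*sqrt(2)))) - 27461 = (-19235 - 3*(-1 - 3/(2 + 2*sqrt(2)))/(2 + 2*sqrt(2))) - 27461 = -46696 - 3*(-1 - 3/(2 + 2*sqrt(2)))/(2 + 2*sqrt(2))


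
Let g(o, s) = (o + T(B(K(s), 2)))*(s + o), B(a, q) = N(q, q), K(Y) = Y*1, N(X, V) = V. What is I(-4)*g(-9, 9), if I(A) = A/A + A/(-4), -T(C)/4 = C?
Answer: 0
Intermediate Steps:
K(Y) = Y
B(a, q) = q
T(C) = -4*C
g(o, s) = (-8 + o)*(o + s) (g(o, s) = (o - 4*2)*(s + o) = (o - 8)*(o + s) = (-8 + o)*(o + s))
I(A) = 1 - A/4 (I(A) = 1 + A*(-¼) = 1 - A/4)
I(-4)*g(-9, 9) = (1 - ¼*(-4))*((-9)² - 8*(-9) - 8*9 - 9*9) = (1 + 1)*(81 + 72 - 72 - 81) = 2*0 = 0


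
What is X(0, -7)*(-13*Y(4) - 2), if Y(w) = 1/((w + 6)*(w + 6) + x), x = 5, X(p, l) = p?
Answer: 0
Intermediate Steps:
Y(w) = 1/(5 + (6 + w)²) (Y(w) = 1/((w + 6)*(w + 6) + 5) = 1/((6 + w)*(6 + w) + 5) = 1/((6 + w)² + 5) = 1/(5 + (6 + w)²))
X(0, -7)*(-13*Y(4) - 2) = 0*(-13/(5 + (6 + 4)²) - 2) = 0*(-13/(5 + 10²) - 2) = 0*(-13/(5 + 100) - 2) = 0*(-13/105 - 2) = 0*(-223/105) = 0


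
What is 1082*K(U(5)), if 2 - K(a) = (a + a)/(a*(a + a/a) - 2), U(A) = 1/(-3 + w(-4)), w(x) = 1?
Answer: 15148/9 ≈ 1683.1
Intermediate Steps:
U(A) = -½ (U(A) = 1/(-3 + 1) = 1/(-2) = -½)
K(a) = 2 - 2*a/(-2 + a*(1 + a)) (K(a) = 2 - (a + a)/(a*(a + a/a) - 2) = 2 - 2*a/(a*(a + 1) - 2) = 2 - 2*a/(a*(1 + a) - 2) = 2 - 2*a/(-2 + a*(1 + a)))
1082*K(U(5)) = 1082*(2*(-2 + (-½)²)/(-2 - ½ + (-½)²)) = 1082*(2*(-2 + ¼)/(-2 - ½ + ¼)) = 1082*(2*(-7/4)/(-9/4)) = 1082*(2*(-4/9)*(-7/4)) = 1082*(14/9) = 15148/9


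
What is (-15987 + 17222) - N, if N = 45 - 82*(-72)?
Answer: -4714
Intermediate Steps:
N = 5949 (N = 45 + 5904 = 5949)
(-15987 + 17222) - N = (-15987 + 17222) - 1*5949 = 1235 - 5949 = -4714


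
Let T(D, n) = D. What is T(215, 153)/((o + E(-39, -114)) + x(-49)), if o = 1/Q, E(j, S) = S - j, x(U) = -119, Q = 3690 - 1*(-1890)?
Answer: -1199700/1082519 ≈ -1.1082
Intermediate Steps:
Q = 5580 (Q = 3690 + 1890 = 5580)
o = 1/5580 ≈ 0.00017921
T(215, 153)/((o + E(-39, -114)) + x(-49)) = 215/((1/5580 + (-114 - 1*(-39))) - 119) = 215/((1/5580 + (-114 + 39)) - 119) = 215/((1/5580 - 75) - 119) = 215/(-418499/5580 - 119) = 215/(-1082519/5580) = 215*(-5580/1082519) = -1199700/1082519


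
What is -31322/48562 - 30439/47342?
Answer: -1480512421/1149511102 ≈ -1.2879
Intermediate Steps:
-31322/48562 - 30439/47342 = -31322*1/48562 - 30439*1/47342 = -15661/24281 - 30439/47342 = -1480512421/1149511102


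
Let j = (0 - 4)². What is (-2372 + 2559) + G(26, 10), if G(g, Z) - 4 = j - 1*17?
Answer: 190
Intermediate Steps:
j = 16 (j = (-4)² = 16)
G(g, Z) = 3 (G(g, Z) = 4 + (16 - 1*17) = 4 + (16 - 17) = 4 - 1 = 3)
(-2372 + 2559) + G(26, 10) = (-2372 + 2559) + 3 = 187 + 3 = 190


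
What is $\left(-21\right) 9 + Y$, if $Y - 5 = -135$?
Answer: $-319$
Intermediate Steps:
$Y = -130$ ($Y = 5 - 135 = -130$)
$\left(-21\right) 9 + Y = \left(-21\right) 9 - 130 = -189 - 130 = -319$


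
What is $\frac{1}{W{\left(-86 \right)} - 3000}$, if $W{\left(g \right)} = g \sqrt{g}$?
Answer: $\frac{i}{2 \left(- 1500 i + 43 \sqrt{86}\right)} \approx -0.00031133 + 8.2765 \cdot 10^{-5} i$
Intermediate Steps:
$W{\left(g \right)} = g^{\frac{3}{2}}$
$\frac{1}{W{\left(-86 \right)} - 3000} = \frac{1}{\left(-86\right)^{\frac{3}{2}} - 3000} = \frac{1}{- 86 i \sqrt{86} - 3000} = \frac{1}{-3000 - 86 i \sqrt{86}}$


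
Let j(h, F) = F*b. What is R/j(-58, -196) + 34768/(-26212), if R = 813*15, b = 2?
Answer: -83321099/2568776 ≈ -32.436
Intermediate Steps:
j(h, F) = 2*F (j(h, F) = F*2 = 2*F)
R = 12195
R/j(-58, -196) + 34768/(-26212) = 12195/((2*(-196))) + 34768/(-26212) = 12195/(-392) + 34768*(-1/26212) = 12195*(-1/392) - 8692/6553 = -12195/392 - 8692/6553 = -83321099/2568776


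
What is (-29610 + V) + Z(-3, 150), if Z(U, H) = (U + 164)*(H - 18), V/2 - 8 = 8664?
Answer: 8986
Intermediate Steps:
V = 17344 (V = 16 + 2*8664 = 16 + 17328 = 17344)
Z(U, H) = (-18 + H)*(164 + U) (Z(U, H) = (164 + U)*(-18 + H) = (-18 + H)*(164 + U))
(-29610 + V) + Z(-3, 150) = (-29610 + 17344) + (-2952 - 18*(-3) + 164*150 + 150*(-3)) = -12266 + (-2952 + 54 + 24600 - 450) = -12266 + 21252 = 8986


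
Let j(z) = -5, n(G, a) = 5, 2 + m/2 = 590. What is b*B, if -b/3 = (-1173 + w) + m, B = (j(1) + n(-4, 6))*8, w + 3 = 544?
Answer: 0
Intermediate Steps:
w = 541 (w = -3 + 544 = 541)
m = 1176 (m = -4 + 2*590 = -4 + 1180 = 1176)
B = 0 (B = (-5 + 5)*8 = 0*8 = 0)
b = -1632 (b = -3*((-1173 + 541) + 1176) = -3*(-632 + 1176) = -3*544 = -1632)
b*B = -1632*0 = 0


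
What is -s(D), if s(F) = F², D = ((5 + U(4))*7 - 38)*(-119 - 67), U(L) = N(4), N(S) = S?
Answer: -21622500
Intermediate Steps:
U(L) = 4
D = -4650 (D = ((5 + 4)*7 - 38)*(-119 - 67) = (9*7 - 38)*(-186) = (63 - 38)*(-186) = 25*(-186) = -4650)
-s(D) = -1*(-4650)² = -1*21622500 = -21622500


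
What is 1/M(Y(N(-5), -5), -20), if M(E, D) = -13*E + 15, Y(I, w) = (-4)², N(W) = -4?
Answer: -1/193 ≈ -0.0051813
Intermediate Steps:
Y(I, w) = 16
M(E, D) = 15 - 13*E
1/M(Y(N(-5), -5), -20) = 1/(15 - 13*16) = 1/(15 - 208) = 1/(-193) = -1/193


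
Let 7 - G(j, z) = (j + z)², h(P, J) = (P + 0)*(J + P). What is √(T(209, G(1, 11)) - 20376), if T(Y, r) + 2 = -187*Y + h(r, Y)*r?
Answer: √1291907 ≈ 1136.6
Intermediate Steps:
h(P, J) = P*(J + P)
G(j, z) = 7 - (j + z)²
T(Y, r) = -2 - 187*Y + r²*(Y + r) (T(Y, r) = -2 + (-187*Y + (r*(Y + r))*r) = -2 + (-187*Y + r²*(Y + r)) = -2 - 187*Y + r²*(Y + r))
√(T(209, G(1, 11)) - 20376) = √((-2 - 187*209 + (7 - (1 + 11)²)²*(209 + (7 - (1 + 11)²))) - 20376) = √((-2 - 39083 + (7 - 1*12²)²*(209 + (7 - 1*12²))) - 20376) = √((-2 - 39083 + (7 - 1*144)²*(209 + (7 - 1*144))) - 20376) = √((-2 - 39083 + (7 - 144)²*(209 + (7 - 144))) - 20376) = √((-2 - 39083 + (-137)²*(209 - 137)) - 20376) = √((-2 - 39083 + 18769*72) - 20376) = √((-2 - 39083 + 1351368) - 20376) = √(1312283 - 20376) = √1291907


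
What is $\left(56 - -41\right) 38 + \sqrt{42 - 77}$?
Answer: $3686 + i \sqrt{35} \approx 3686.0 + 5.9161 i$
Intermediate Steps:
$\left(56 - -41\right) 38 + \sqrt{42 - 77} = \left(56 + 41\right) 38 + \sqrt{-35} = 97 \cdot 38 + i \sqrt{35} = 3686 + i \sqrt{35}$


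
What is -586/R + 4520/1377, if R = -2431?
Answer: 693826/196911 ≈ 3.5236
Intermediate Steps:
-586/R + 4520/1377 = -586/(-2431) + 4520/1377 = -586*(-1/2431) + 4520*(1/1377) = 586/2431 + 4520/1377 = 693826/196911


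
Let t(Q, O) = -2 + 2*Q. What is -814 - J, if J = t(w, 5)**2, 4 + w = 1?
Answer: -878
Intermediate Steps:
w = -3 (w = -4 + 1 = -3)
J = 64 (J = (-2 + 2*(-3))**2 = (-2 - 6)**2 = (-8)**2 = 64)
-814 - J = -814 - 1*64 = -814 - 64 = -878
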